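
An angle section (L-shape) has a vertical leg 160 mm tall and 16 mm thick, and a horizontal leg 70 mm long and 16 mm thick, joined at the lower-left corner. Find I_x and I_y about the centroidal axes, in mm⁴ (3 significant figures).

I_x ≈ 8.83 × 10⁶ mm⁴, I_y ≈ 1.06 × 10⁶ mm⁴

Treat the section as a set of non-overlapping primitives; coordinates are from the bounding-box lower-left.
Vertical leg: 16 × 160, A = 2 560 mm², y = 80 mm, Ī = 5 461 333 mm⁴.
Horizontal leg (remainder): 54 × 16, A = 864 mm², y = 8 mm, Ī = 18 432 mm⁴.
Centroid: ȳ = ΣA·y / ΣA = 61.832 mm.
Transfer each piece to the centroidal x-axis using Ī + A·d² with d = y − 61.832:
  vertical leg: d = 18.168 mm → contributes +6 306 349 mm⁴
  horizontal leg (remainder): d = -53.832 mm → contributes +2 522 183 mm⁴
Total I = 8 828 532 mm⁴.
For the y-axis: x̄ = 16.832 mm.
Repeating about the centroidal y-axis gives I_y = 1 055 892 mm⁴.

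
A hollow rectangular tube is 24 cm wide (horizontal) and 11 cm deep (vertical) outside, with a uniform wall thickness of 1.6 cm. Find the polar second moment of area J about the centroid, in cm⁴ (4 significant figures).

Treat the section as a set of non-overlapping primitives; coordinates are from the bounding-box lower-left.
Outer rectangle: 24 × 11, A = 264 cm², y = 5.5 cm, Ī = 2 662 cm⁴.
Inner void (subtracted): 20.8 × 7.8, A = 162.24 cm², y = 5.5 cm, Ī = 822.557 cm⁴.
By symmetry the centroid is at mid-height, ȳ = 5.5 cm.
All pieces are centred on the centroidal x-axis, so I = ΣĪ (holes subtracted) = 1839.44 cm⁴.
Repeating about the centroidal y-axis gives I_y = 6822.71 cm⁴.
Polar second moment: J = I_x + I_y = 8662.15 cm⁴.

J ≈ 8662 cm⁴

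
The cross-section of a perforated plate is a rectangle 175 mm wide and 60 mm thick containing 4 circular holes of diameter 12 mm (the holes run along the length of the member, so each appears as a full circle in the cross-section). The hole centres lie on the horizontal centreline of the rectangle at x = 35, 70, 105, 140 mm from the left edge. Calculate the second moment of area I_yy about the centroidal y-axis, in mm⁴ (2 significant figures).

I_yy ≈ 2.6 × 10⁷ mm⁴

Decompose the section into non-overlapping parts with the origin at the bottom-left of its bounding rectangle.
Plate: 175 × 60, A = 10 500 mm², x = 87.5 mm, Ī = 26 796 875 mm⁴.
Hole 1 (subtracted): ⌀12, A = 113.1 mm², x = 35 mm, Ī = 1 018 mm⁴.
Hole 2 (subtracted): ⌀12, A = 113.1 mm², x = 70 mm, Ī = 1 018 mm⁴.
Hole 3 (subtracted): ⌀12, A = 113.1 mm², x = 105 mm, Ī = 1 018 mm⁴.
Hole 4 (subtracted): ⌀12, A = 113.1 mm², x = 140 mm, Ī = 1 018 mm⁴.
By symmetry the centroid is at mid-width, x̄ = 87.5 mm.
Transfer each piece to the centroidal y-axis using Ī + A·d² with d = x − 87.5:
  plate: d = 0 mm → contributes +26 796 875 mm⁴
  hole 1: d = -52.5 mm → contributes −312 742 mm⁴
  hole 2: d = -17.5 mm → contributes −35 654 mm⁴
  hole 3: d = 17.5 mm → contributes −35 654 mm⁴
  hole 4: d = 52.5 mm → contributes −312 742 mm⁴
Total I = 26 100 082 mm⁴.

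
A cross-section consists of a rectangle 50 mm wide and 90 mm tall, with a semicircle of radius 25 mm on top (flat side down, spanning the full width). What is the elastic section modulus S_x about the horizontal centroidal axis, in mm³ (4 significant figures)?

Break the section into simple shapes (no overlaps), measuring from the bottom-left corner of the bounding box.
Rectangular body: 50 × 90, A = 4 500 mm², y = 45 mm, Ī = 3 037 500 mm⁴.
Semicircular cap: semicircle r = 25, A = 981.748 mm², y = 100.61 mm, Ī = 42873.8 mm⁴.
Centroid: ȳ = ΣA·y / ΣA = 54.9595 mm.
Transfer each piece to the horizontal centroidal axis using Ī + A·d² with d = y − 54.9595:
  rectangular body: d = -9.95947 mm → contributes +3 483 860 mm⁴
  semicircular cap: d = 45.6509 mm → contributes +2 088 837 mm⁴
Total I = 5 572 697 mm⁴.
Extreme fibre distance c = 60.0405 mm; S = I/c = 92815.6 mm³.

S_x ≈ 9.282 × 10⁴ mm³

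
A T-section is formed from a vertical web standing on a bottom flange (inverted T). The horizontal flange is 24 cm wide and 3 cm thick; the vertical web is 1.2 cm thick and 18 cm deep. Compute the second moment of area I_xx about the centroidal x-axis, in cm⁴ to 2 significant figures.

Split into non-overlapping primitives; take the origin at the lower-left of the bounding box.
Flange: 24 × 3, A = 72 cm², y = 1.5 cm, Ī = 54 cm⁴.
Web: 1.2 × 18, A = 21.6 cm², y = 12 cm, Ī = 583.2 cm⁴.
Centroid: ȳ = ΣA·y / ΣA = 3.923 cm.
Transfer each piece to the centroidal x-axis using Ī + A·d² with d = y − 3.923:
  flange: d = -2.423 cm → contributes +476.7 cm⁴
  web: d = 8.077 cm → contributes +1 992 cm⁴
Total I = 2 469 cm⁴.

I_xx ≈ 2500 cm⁴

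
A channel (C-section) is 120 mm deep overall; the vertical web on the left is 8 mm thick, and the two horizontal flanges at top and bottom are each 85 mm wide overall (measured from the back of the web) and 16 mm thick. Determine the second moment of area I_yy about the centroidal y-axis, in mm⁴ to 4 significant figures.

I_yy ≈ 2.470 × 10⁶ mm⁴

Break the section into simple shapes (no overlaps), measuring from the bottom-left corner of the bounding box.
Web: 8 × 120, A = 960 mm², x = 4 mm, Ī = 5 120 mm⁴.
Top flange (beyond web): 77 × 16, A = 1 232 mm², x = 46.5 mm, Ī = 608 711 mm⁴.
Bottom flange (beyond web): 77 × 16, A = 1 232 mm², x = 46.5 mm, Ī = 608 711 mm⁴.
Centroid: x̄ = ΣA·x / ΣA = 34.5841 mm.
Transfer each piece to the centroidal y-axis using Ī + A·d² with d = x − 34.5841:
  web: d = -30.5841 mm → contributes +903 092 mm⁴
  top flange (beyond web): d = 11.9159 mm → contributes +783 640 mm⁴
  bottom flange (beyond web): d = 11.9159 mm → contributes +783 640 mm⁴
Total I = 2 470 373 mm⁴.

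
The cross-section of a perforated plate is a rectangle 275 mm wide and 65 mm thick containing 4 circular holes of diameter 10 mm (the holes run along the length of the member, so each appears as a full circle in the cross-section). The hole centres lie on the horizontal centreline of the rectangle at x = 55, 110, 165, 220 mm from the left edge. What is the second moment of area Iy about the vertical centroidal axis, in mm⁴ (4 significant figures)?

Split into non-overlapping primitives; take the origin at the lower-left of the bounding box.
Plate: 275 × 65, A = 17 875 mm², x = 137.5 mm, Ī = 112 649 740 mm⁴.
Hole 1 (subtracted): ⌀10, A = 78.5398 mm², x = 55 mm, Ī = 490.874 mm⁴.
Hole 2 (subtracted): ⌀10, A = 78.5398 mm², x = 110 mm, Ī = 490.874 mm⁴.
Hole 3 (subtracted): ⌀10, A = 78.5398 mm², x = 165 mm, Ī = 490.874 mm⁴.
Hole 4 (subtracted): ⌀10, A = 78.5398 mm², x = 220 mm, Ī = 490.874 mm⁴.
By symmetry the centroid is at mid-width, x̄ = 137.5 mm.
Transfer each piece to the vertical centroidal axis using Ī + A·d² with d = x − 137.5:
  plate: d = 0 mm → contributes +112 649 740 mm⁴
  hole 1: d = -82.5 mm → contributes −535 052 mm⁴
  hole 2: d = -27.5 mm → contributes −59886.6 mm⁴
  hole 3: d = 27.5 mm → contributes −59886.6 mm⁴
  hole 4: d = 82.5 mm → contributes −535 052 mm⁴
Total I = 111 459 861 mm⁴.

Iy ≈ 1.115 × 10⁸ mm⁴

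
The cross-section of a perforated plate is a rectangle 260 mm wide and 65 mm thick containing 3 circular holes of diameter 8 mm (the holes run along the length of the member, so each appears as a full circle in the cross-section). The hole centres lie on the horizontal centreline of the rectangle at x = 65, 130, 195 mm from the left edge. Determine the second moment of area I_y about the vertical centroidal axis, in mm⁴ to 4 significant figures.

Split into non-overlapping primitives; take the origin at the lower-left of the bounding box.
Plate: 260 × 65, A = 16 900 mm², x = 130 mm, Ī = 95 203 333 mm⁴.
Hole 1 (subtracted): ⌀8, A = 50.2655 mm², x = 65 mm, Ī = 201.062 mm⁴.
Hole 2 (subtracted): ⌀8, A = 50.2655 mm², x = 130 mm, Ī = 201.062 mm⁴.
Hole 3 (subtracted): ⌀8, A = 50.2655 mm², x = 195 mm, Ī = 201.062 mm⁴.
By symmetry the centroid is at mid-width, x̄ = 130 mm.
Transfer each piece to the vertical centroidal axis using Ī + A·d² with d = x − 130:
  plate: d = 0 mm → contributes +95 203 333 mm⁴
  hole 1: d = -65 mm → contributes −212 573 mm⁴
  hole 2: d = 0 mm → contributes −201.062 mm⁴
  hole 3: d = 65 mm → contributes −212 573 mm⁴
Total I = 94 777 987 mm⁴.

I_y ≈ 9.478 × 10⁷ mm⁴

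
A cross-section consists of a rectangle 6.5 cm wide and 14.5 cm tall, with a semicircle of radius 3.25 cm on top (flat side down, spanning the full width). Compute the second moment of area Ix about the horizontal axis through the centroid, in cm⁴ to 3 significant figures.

Ix ≈ 2710 cm⁴

Break the section into simple shapes (no overlaps), measuring from the bottom-left corner of the bounding box.
Rectangular body: 6.5 × 14.5, A = 94.25 cm², y = 7.25 cm, Ī = 1651.3 cm⁴.
Semicircular cap: semicircle r = 3.25, A = 16.592 cm², y = 15.879 cm, Ī = 12.245 cm⁴.
Centroid: ȳ = ΣA·y / ΣA = 8.5417 cm.
Transfer each piece to the horizontal axis through the centroid using Ī + A·d² with d = y − 8.5417:
  rectangular body: d = -1.2917 cm → contributes +1808.6 cm⁴
  semicircular cap: d = 7.3376 cm → contributes +905.55 cm⁴
Total I = 2714.1 cm⁴.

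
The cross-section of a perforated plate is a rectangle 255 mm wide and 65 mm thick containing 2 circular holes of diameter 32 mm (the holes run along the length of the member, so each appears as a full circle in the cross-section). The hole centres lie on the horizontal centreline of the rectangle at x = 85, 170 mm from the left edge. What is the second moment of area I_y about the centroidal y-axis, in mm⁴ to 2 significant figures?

Decompose the section into non-overlapping parts with the origin at the bottom-left of its bounding rectangle.
Plate: 255 × 65, A = 16 575 mm², x = 127.5 mm, Ī = 89 815 781 mm⁴.
Hole 1 (subtracted): ⌀32, A = 804.2 mm², x = 85 mm, Ī = 51 472 mm⁴.
Hole 2 (subtracted): ⌀32, A = 804.2 mm², x = 170 mm, Ī = 51 472 mm⁴.
By symmetry the centroid is at mid-width, x̄ = 127.5 mm.
Transfer each piece to the centroidal y-axis using Ī + A·d² with d = x − 127.5:
  plate: d = 0 mm → contributes +89 815 781 mm⁴
  hole 1: d = -42.5 mm → contributes −1 504 144 mm⁴
  hole 2: d = 42.5 mm → contributes −1 504 144 mm⁴
Total I = 86 807 493 mm⁴.

I_y ≈ 8.7 × 10⁷ mm⁴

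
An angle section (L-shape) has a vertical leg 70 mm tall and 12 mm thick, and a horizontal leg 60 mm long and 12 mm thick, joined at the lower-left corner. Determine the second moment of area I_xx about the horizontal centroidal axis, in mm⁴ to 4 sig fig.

I_xx ≈ 6.373 × 10⁵ mm⁴

Split into non-overlapping primitives; take the origin at the lower-left of the bounding box.
Vertical leg: 12 × 70, A = 840 mm², y = 35 mm, Ī = 343 000 mm⁴.
Horizontal leg (remainder): 48 × 12, A = 576 mm², y = 6 mm, Ī = 6 912 mm⁴.
Centroid: ȳ = ΣA·y / ΣA = 23.2034 mm.
Transfer each piece to the horizontal centroidal axis using Ī + A·d² with d = y − 23.2034:
  vertical leg: d = 11.7966 mm → contributes +459 894 mm⁴
  horizontal leg (remainder): d = -17.2034 mm → contributes +177 383 mm⁴
Total I = 637 277 mm⁴.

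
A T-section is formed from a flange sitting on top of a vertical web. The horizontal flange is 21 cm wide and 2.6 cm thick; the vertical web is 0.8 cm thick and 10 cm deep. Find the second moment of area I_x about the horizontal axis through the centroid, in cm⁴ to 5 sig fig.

Treat the section as a set of non-overlapping primitives; coordinates are from the bounding-box lower-left.
Flange: 21 × 2.6, A = 54.6 cm², y = 11.3 cm, Ī = 30.758 cm⁴.
Web: 0.8 × 10, A = 8 cm², y = 5 cm, Ī = 66.66667 cm⁴.
Centroid: ȳ = ΣA·y / ΣA = 10.49489 cm.
Transfer each piece to the horizontal axis through the centroid using Ī + A·d² with d = y − 10.49489:
  flange: d = 0.8051118 cm → contributes +66.15 cm⁴
  web: d = -5.494888 cm → contributes +308.217 cm⁴
Total I = 374.367 cm⁴.

I_x ≈ 374.37 cm⁴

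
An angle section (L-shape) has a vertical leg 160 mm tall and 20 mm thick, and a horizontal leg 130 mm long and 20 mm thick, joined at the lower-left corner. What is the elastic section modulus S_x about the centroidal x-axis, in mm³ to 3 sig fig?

Break the section into simple shapes (no overlaps), measuring from the bottom-left corner of the bounding box.
Vertical leg: 20 × 160, A = 3 200 mm², y = 80 mm, Ī = 6 826 667 mm⁴.
Horizontal leg (remainder): 110 × 20, A = 2 200 mm², y = 10 mm, Ī = 73 333 mm⁴.
Centroid: ȳ = ΣA·y / ΣA = 51.481 mm.
Transfer each piece to the centroidal x-axis using Ī + A·d² with d = y − 51.481:
  vertical leg: d = 28.519 mm → contributes +9 429 246 mm⁴
  horizontal leg (remainder): d = -41.481 mm → contributes +3 858 903 mm⁴
Total I = 13 288 148 mm⁴.
Extreme fibre distance c = 108.52 mm; S = I/c = 122 451 mm³.

S_x ≈ 1.22 × 10⁵ mm³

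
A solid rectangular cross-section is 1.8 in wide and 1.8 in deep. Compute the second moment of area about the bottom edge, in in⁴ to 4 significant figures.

The section: 1.8 × 1.8, A = 3.24 in², y = 0.9 in, Ī = 0.8748 in⁴.
Transfer it to the bottom edge using Ī + A·d² with d = y − 0:
  the section: d = 0.9 in → contributes +3.4992 in⁴
Total I = 3.4992 in⁴.

I_base ≈ 3.499 in⁴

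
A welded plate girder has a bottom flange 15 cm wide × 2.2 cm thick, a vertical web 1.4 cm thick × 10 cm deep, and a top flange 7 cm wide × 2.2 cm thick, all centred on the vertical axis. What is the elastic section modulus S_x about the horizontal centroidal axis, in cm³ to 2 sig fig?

Decompose the section into non-overlapping parts with the origin at the bottom-left of its bounding rectangle.
Bottom plate: 15 × 2.2, A = 33 cm², y = 1.1 cm, Ī = 13.31 cm⁴.
Web plate: 1.4 × 10, A = 14 cm², y = 7.2 cm, Ī = 116.7 cm⁴.
Top plate: 7 × 2.2, A = 15.4 cm², y = 13.3 cm, Ī = 6.211 cm⁴.
Centroid: ȳ = ΣA·y / ΣA = 5.479 cm.
Transfer each piece to the horizontal centroidal axis using Ī + A·d² with d = y − 5.479:
  bottom plate: d = -4.379 cm → contributes +646.2 cm⁴
  web plate: d = 1.721 cm → contributes +158.1 cm⁴
  top plate: d = 7.821 cm → contributes +948.1 cm⁴
Total I = 1 752 cm⁴.
Extreme fibre distance c = 8.921 cm; S = I/c = 196.5 cm³.

S_x ≈ 200 cm³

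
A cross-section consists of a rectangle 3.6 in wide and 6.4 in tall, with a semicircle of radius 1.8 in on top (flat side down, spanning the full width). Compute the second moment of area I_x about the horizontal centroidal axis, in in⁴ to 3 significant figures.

I_x ≈ 145 in⁴

Treat the section as a set of non-overlapping primitives; coordinates are from the bounding-box lower-left.
Rectangular body: 3.6 × 6.4, A = 23.04 in², y = 3.2 in, Ī = 78.643 in⁴.
Semicircular cap: semicircle r = 1.8, A = 5.0894 in², y = 7.1639 in, Ī = 1.1522 in⁴.
Centroid: ȳ = ΣA·y / ΣA = 3.9172 in.
Transfer each piece to the horizontal centroidal axis using Ī + A·d² with d = y − 3.9172:
  rectangular body: d = -0.71719 in → contributes +90.494 in⁴
  semicircular cap: d = 3.2468 in → contributes +54.802 in⁴
Total I = 145.3 in⁴.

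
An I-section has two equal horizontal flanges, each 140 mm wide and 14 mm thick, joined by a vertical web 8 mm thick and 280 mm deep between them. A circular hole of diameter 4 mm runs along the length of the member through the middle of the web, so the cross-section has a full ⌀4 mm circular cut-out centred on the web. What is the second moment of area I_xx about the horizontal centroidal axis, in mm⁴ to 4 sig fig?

I_xx ≈ 9.941 × 10⁷ mm⁴

Treat the section as a set of non-overlapping primitives; coordinates are from the bounding-box lower-left.
Bottom flange: 140 × 14, A = 1 960 mm², y = 7 mm, Ī = 32013.3 mm⁴.
Web: 8 × 280, A = 2 240 mm², y = 154 mm, Ī = 14 634 667 mm⁴.
Top flange: 140 × 14, A = 1 960 mm², y = 301 mm, Ī = 32013.3 mm⁴.
Hole (subtracted): ⌀4, A = 12.5664 mm², y = 154 mm, Ī = 12.5664 mm⁴.
By symmetry the centroid is at mid-height, ȳ = 154 mm.
Transfer each piece to the horizontal centroidal axis using Ī + A·d² with d = y − 154:
  bottom flange: d = -147 mm → contributes +42 385 653 mm⁴
  web: d = 0 mm → contributes +14 634 667 mm⁴
  top flange: d = 147 mm → contributes +42 385 653 mm⁴
  hole: d = 0 mm → contributes −12.5664 mm⁴
Total I = 99 405 961 mm⁴.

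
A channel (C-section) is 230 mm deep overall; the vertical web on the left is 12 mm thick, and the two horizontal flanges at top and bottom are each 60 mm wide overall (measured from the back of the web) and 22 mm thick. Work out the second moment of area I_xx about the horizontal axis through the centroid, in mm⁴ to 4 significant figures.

Decompose the section into non-overlapping parts with the origin at the bottom-left of its bounding rectangle.
Web: 12 × 230, A = 2 760 mm², y = 115 mm, Ī = 12 167 000 mm⁴.
Top flange (beyond web): 48 × 22, A = 1 056 mm², y = 219 mm, Ī = 42 592 mm⁴.
Bottom flange (beyond web): 48 × 22, A = 1 056 mm², y = 11 mm, Ī = 42 592 mm⁴.
By symmetry the centroid is at mid-height, ȳ = 115 mm.
Transfer each piece to the horizontal axis through the centroid using Ī + A·d² with d = y − 115:
  web: d = 0 mm → contributes +12 167 000 mm⁴
  top flange (beyond web): d = 104 mm → contributes +11 464 288 mm⁴
  bottom flange (beyond web): d = -104 mm → contributes +11 464 288 mm⁴
Total I = 35 095 576 mm⁴.

I_xx ≈ 3.510 × 10⁷ mm⁴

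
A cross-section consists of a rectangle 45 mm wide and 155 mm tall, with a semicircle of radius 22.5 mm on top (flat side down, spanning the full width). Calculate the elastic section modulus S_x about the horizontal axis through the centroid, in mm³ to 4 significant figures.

Treat the section as a set of non-overlapping primitives; coordinates are from the bounding-box lower-left.
Rectangular body: 45 × 155, A = 6 975 mm², y = 77.5 mm, Ī = 13 964 531 mm⁴.
Semicircular cap: semicircle r = 22.5, A = 795.216 mm², y = 164.549 mm, Ī = 28129.5 mm⁴.
Centroid: ȳ = ΣA·y / ΣA = 86.4088 mm.
Transfer each piece to the horizontal axis through the centroid using Ī + A·d² with d = y − 86.4088:
  rectangular body: d = -8.90876 mm → contributes +14 518 109 mm⁴
  semicircular cap: d = 78.1405 mm → contributes +4 883 672 mm⁴
Total I = 19 401 780 mm⁴.
Extreme fibre distance c = 91.0912 mm; S = I/c = 212 993 mm³.

S_x ≈ 2.130 × 10⁵ mm³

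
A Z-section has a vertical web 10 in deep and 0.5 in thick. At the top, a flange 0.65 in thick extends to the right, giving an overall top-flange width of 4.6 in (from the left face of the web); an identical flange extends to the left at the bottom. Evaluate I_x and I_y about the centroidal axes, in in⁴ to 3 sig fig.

I_x ≈ 158 in⁴, I_y ≈ 35.8 in⁴

Treat the section as a set of non-overlapping primitives; coordinates are from the bounding-box lower-left.
Web: 0.5 × 10, A = 5 in², y = 5 in, Ī = 41.667 in⁴.
Top flange (beyond web): 4.1 × 0.65, A = 2.665 in², y = 9.675 in, Ī = 0.09383 in⁴.
Bottom flange (beyond web): 4.1 × 0.65, A = 2.665 in², y = 0.325 in, Ī = 0.09383 in⁴.
Centroid: ȳ = ΣA·y / ΣA = 5 in.
Transfer each piece to the centroidal x-axis using Ī + A·d² with d = y − 5:
  web: d = 0 in → contributes +41.667 in⁴
  top flange (beyond web): d = 4.675 in → contributes +58.339 in⁴
  bottom flange (beyond web): d = -4.675 in → contributes +58.339 in⁴
Total I = 158.34 in⁴.
For the y-axis: x̄ = 4.35 in.
Repeating about the centroidal y-axis gives I_y = 35.766 in⁴.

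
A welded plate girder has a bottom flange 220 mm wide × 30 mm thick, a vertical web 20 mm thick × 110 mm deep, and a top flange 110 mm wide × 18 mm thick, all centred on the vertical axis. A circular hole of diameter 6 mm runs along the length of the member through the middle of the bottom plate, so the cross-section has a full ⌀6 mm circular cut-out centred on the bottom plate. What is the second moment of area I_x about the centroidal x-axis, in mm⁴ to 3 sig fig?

Break the section into simple shapes (no overlaps), measuring from the bottom-left corner of the bounding box.
Bottom plate: 220 × 30, A = 6 600 mm², y = 15 mm, Ī = 495 000 mm⁴.
Web plate: 20 × 110, A = 2 200 mm², y = 85 mm, Ī = 2 218 333 mm⁴.
Top plate: 110 × 18, A = 1 980 mm², y = 149 mm, Ī = 53 460 mm⁴.
Hole (subtracted): ⌀6, A = 28.274 mm², y = 15 mm, Ī = 63.617 mm⁴.
Centroid: ȳ = ΣA·y / ΣA = 54 mm.
Transfer each piece to the centroidal x-axis using Ī + A·d² with d = y − 54:
  bottom plate: d = -39 mm → contributes +10 533 729 mm⁴
  web plate: d = 31 mm → contributes +4 332 499 mm⁴
  top plate: d = 95 mm → contributes +17 922 866 mm⁴
  hole: d = -39 mm → contributes −43 069 mm⁴
Total I = 32 746 024 mm⁴.

I_x ≈ 3.27 × 10⁷ mm⁴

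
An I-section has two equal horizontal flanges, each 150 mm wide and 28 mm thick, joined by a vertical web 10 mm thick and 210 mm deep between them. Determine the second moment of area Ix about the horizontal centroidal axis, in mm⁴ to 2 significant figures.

Break the section into simple shapes (no overlaps), measuring from the bottom-left corner of the bounding box.
Bottom flange: 150 × 28, A = 4 200 mm², y = 14 mm, Ī = 274 400 mm⁴.
Web: 10 × 210, A = 2 100 mm², y = 133 mm, Ī = 7 717 500 mm⁴.
Top flange: 150 × 28, A = 4 200 mm², y = 252 mm, Ī = 274 400 mm⁴.
By symmetry the centroid is at mid-height, ȳ = 133 mm.
Transfer each piece to the horizontal centroidal axis using Ī + A·d² with d = y − 133:
  bottom flange: d = -119 mm → contributes +59 750 600 mm⁴
  web: d = 0 mm → contributes +7 717 500 mm⁴
  top flange: d = 119 mm → contributes +59 750 600 mm⁴
Total I = 127 218 700 mm⁴.

Ix ≈ 1.3 × 10⁸ mm⁴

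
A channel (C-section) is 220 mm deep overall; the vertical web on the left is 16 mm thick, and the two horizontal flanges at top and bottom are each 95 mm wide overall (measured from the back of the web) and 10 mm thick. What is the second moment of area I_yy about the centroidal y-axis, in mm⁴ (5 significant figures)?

I_yy ≈ 3.3573 × 10⁶ mm⁴

Treat the section as a set of non-overlapping primitives; coordinates are from the bounding-box lower-left.
Web: 16 × 220, A = 3 520 mm², x = 8 mm, Ī = 75093.33 mm⁴.
Top flange (beyond web): 79 × 10, A = 790 mm², x = 55.5 mm, Ī = 410865.8 mm⁴.
Bottom flange (beyond web): 79 × 10, A = 790 mm², x = 55.5 mm, Ī = 410865.8 mm⁴.
Centroid: x̄ = ΣA·x / ΣA = 22.71569 mm.
Transfer each piece to the centroidal y-axis using Ī + A·d² with d = x − 22.71569:
  web: d = -14.71569 mm → contributes +837354.3 mm⁴
  top flange (beyond web): d = 32.78431 mm → contributes +1 259 967 mm⁴
  bottom flange (beyond web): d = 32.78431 mm → contributes +1 259 967 mm⁴
Total I = 3 357 288 mm⁴.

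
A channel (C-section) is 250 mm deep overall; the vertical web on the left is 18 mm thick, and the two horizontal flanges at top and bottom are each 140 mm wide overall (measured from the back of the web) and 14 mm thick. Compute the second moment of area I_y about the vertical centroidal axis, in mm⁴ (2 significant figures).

I_y ≈ 1.4 × 10⁷ mm⁴

Split into non-overlapping primitives; take the origin at the lower-left of the bounding box.
Web: 18 × 250, A = 4 500 mm², x = 9 mm, Ī = 121 500 mm⁴.
Top flange (beyond web): 122 × 14, A = 1 708 mm², x = 79 mm, Ī = 2 118 489 mm⁴.
Bottom flange (beyond web): 122 × 14, A = 1 708 mm², x = 79 mm, Ī = 2 118 489 mm⁴.
Centroid: x̄ = ΣA·x / ΣA = 39.21 mm.
Transfer each piece to the vertical centroidal axis using Ī + A·d² with d = x − 39.21:
  web: d = -30.21 mm → contributes +4 227 630 mm⁴
  top flange (beyond web): d = 39.79 mm → contributes +4 823 054 mm⁴
  bottom flange (beyond web): d = 39.79 mm → contributes +4 823 054 mm⁴
Total I = 13 873 739 mm⁴.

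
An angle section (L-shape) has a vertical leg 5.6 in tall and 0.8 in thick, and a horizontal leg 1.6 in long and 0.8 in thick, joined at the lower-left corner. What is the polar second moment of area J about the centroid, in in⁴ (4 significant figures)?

Treat the section as a set of non-overlapping primitives; coordinates are from the bounding-box lower-left.
Vertical leg: 0.8 × 5.6, A = 4.48 in², y = 2.8 in, Ī = 11.7077 in⁴.
Horizontal leg (remainder): 0.8 × 0.8, A = 0.64 in², y = 0.4 in, Ī = 0.0341333 in⁴.
Centroid: ȳ = ΣA·y / ΣA = 2.5 in.
Transfer each piece to the centroidal x-axis using Ī + A·d² with d = y − 2.5:
  vertical leg: d = 0.3 in → contributes +12.1109 in⁴
  horizontal leg (remainder): d = -2.1 in → contributes +2.85653 in⁴
Total I = 14.9675 in⁴.
For the y-axis: x̄ = 0.5 in.
Repeating about the centroidal y-axis gives I_y = 0.631467 in⁴.
Polar second moment: J = I_x + I_y = 15.5989 in⁴.

J ≈ 15.60 in⁴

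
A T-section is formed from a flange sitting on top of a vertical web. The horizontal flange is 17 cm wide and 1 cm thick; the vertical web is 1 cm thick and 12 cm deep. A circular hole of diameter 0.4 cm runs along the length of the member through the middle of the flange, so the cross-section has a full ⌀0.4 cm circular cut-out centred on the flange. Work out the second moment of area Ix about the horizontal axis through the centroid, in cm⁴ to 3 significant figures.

Break the section into simple shapes (no overlaps), measuring from the bottom-left corner of the bounding box.
Flange: 17 × 1, A = 17 cm², y = 12.5 cm, Ī = 1.4167 cm⁴.
Web: 1 × 12, A = 12 cm², y = 6 cm, Ī = 144 cm⁴.
Hole (subtracted): ⌀0.4, A = 0.12566 cm², y = 12.5 cm, Ī = 0.0012566 cm⁴.
Centroid: ȳ = ΣA·y / ΣA = 9.7986 cm.
Transfer each piece to the horizontal axis through the centroid using Ī + A·d² with d = y − 9.7986:
  flange: d = 2.7014 cm → contributes +125.47 cm⁴
  web: d = -3.7986 cm → contributes +317.16 cm⁴
  hole: d = 2.7014 cm → contributes −0.91827 cm⁴
Total I = 441.71 cm⁴.

Ix ≈ 442 cm⁴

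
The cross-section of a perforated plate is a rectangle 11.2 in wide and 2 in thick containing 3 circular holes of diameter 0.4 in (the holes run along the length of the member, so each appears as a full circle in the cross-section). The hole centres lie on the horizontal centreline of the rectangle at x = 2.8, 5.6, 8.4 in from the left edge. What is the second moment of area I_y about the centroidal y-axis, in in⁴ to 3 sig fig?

Break the section into simple shapes (no overlaps), measuring from the bottom-left corner of the bounding box.
Plate: 11.2 × 2, A = 22.4 in², x = 5.6 in, Ī = 234.15 in⁴.
Hole 1 (subtracted): ⌀0.4, A = 0.12566 in², x = 2.8 in, Ī = 0.0012566 in⁴.
Hole 2 (subtracted): ⌀0.4, A = 0.12566 in², x = 5.6 in, Ī = 0.0012566 in⁴.
Hole 3 (subtracted): ⌀0.4, A = 0.12566 in², x = 8.4 in, Ī = 0.0012566 in⁴.
By symmetry the centroid is at mid-width, x̄ = 5.6 in.
Transfer each piece to the centroidal y-axis using Ī + A·d² with d = x − 5.6:
  plate: d = 0 in → contributes +234.15 in⁴
  hole 1: d = -2.8 in → contributes −0.98646 in⁴
  hole 2: d = 0 in → contributes −0.0012566 in⁴
  hole 3: d = 2.8 in → contributes −0.98646 in⁴
Total I = 232.18 in⁴.

I_y ≈ 232 in⁴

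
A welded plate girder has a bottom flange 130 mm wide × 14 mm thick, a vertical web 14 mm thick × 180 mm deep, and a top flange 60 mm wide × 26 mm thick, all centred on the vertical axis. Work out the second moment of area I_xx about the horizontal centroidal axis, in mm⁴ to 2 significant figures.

I_xx ≈ 4.1 × 10⁷ mm⁴

Split into non-overlapping primitives; take the origin at the lower-left of the bounding box.
Bottom plate: 130 × 14, A = 1 820 mm², y = 7 mm, Ī = 29 727 mm⁴.
Web plate: 14 × 180, A = 2 520 mm², y = 104 mm, Ī = 6 804 000 mm⁴.
Top plate: 60 × 26, A = 1 560 mm², y = 207 mm, Ī = 87 880 mm⁴.
Centroid: ȳ = ΣA·y / ΣA = 101.3 mm.
Transfer each piece to the horizontal centroidal axis using Ī + A·d² with d = y − 101.3:
  bottom plate: d = -94.31 mm → contributes +16 218 131 mm⁴
  web plate: d = 2.688 mm → contributes +6 822 210 mm⁴
  top plate: d = 105.7 mm → contributes +17 513 052 mm⁴
Total I = 40 553 393 mm⁴.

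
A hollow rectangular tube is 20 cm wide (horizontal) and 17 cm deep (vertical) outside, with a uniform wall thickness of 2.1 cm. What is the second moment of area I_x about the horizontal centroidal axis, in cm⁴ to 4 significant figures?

I_x ≈ 5427 cm⁴

Decompose the section into non-overlapping parts with the origin at the bottom-left of its bounding rectangle.
Outer rectangle: 20 × 17, A = 340 cm², y = 8.5 cm, Ī = 8188.33 cm⁴.
Inner void (subtracted): 15.8 × 12.8, A = 202.24 cm², y = 8.5 cm, Ī = 2761.25 cm⁴.
By symmetry the centroid is at mid-height, ȳ = 8.5 cm.
All pieces are centred on the horizontal centroidal axis, so I = ΣĪ (holes subtracted) = 5427.08 cm⁴.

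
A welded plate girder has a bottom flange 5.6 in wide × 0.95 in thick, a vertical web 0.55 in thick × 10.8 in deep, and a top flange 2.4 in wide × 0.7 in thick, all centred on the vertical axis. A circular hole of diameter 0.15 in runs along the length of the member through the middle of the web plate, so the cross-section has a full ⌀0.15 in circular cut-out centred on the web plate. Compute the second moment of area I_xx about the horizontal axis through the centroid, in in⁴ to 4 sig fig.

I_xx ≈ 261.3 in⁴

Decompose the section into non-overlapping parts with the origin at the bottom-left of its bounding rectangle.
Bottom plate: 5.6 × 0.95, A = 5.32 in², y = 0.475 in, Ī = 0.400108 in⁴.
Web plate: 0.55 × 10.8, A = 5.94 in², y = 6.35 in, Ī = 57.7368 in⁴.
Top plate: 2.4 × 0.7, A = 1.68 in², y = 12.1 in, Ī = 0.0686 in⁴.
Hole (subtracted): ⌀0.15, A = 0.0176715 in², y = 6.35 in, Ī = 0.0000248505 in⁴.
Centroid: ȳ = ΣA·y / ΣA = 4.67886 in.
Transfer each piece to the horizontal axis through the centroid using Ī + A·d² with d = y − 4.67886:
  bottom plate: d = -4.20386 in → contributes +94.4176 in⁴
  web plate: d = 1.67114 in → contributes +74.3255 in⁴
  top plate: d = 7.42114 in → contributes +92.5917 in⁴
  hole: d = 1.67114 in → contributes −0.049376 in⁴
Total I = 261.285 in⁴.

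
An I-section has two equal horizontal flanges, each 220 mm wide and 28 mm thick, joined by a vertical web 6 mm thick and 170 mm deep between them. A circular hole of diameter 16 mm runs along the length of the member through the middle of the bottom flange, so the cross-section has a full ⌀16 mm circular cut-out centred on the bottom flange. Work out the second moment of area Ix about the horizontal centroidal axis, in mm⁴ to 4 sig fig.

Break the section into simple shapes (no overlaps), measuring from the bottom-left corner of the bounding box.
Bottom flange: 220 × 28, A = 6 160 mm², y = 14 mm, Ī = 402 453 mm⁴.
Web: 6 × 170, A = 1 020 mm², y = 113 mm, Ī = 2 456 500 mm⁴.
Top flange: 220 × 28, A = 6 160 mm², y = 212 mm, Ī = 402 453 mm⁴.
Hole (subtracted): ⌀16, A = 201.062 mm², y = 14 mm, Ī = 3216.99 mm⁴.
Centroid: ȳ = ΣA·y / ΣA = 114.515 mm.
Transfer each piece to the horizontal centroidal axis using Ī + A·d² with d = y − 114.515:
  bottom flange: d = -100.515 mm → contributes +62 638 533 mm⁴
  web: d = -1.51497 mm → contributes +2 458 841 mm⁴
  top flange: d = 97.485 mm → contributes +58 942 970 mm⁴
  hole: d = -100.515 mm → contributes −2 034 598 mm⁴
Total I = 122 005 746 mm⁴.

Ix ≈ 1.220 × 10⁸ mm⁴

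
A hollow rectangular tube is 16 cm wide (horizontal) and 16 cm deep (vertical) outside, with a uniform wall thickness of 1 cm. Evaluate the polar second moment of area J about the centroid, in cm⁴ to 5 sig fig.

Split into non-overlapping primitives; take the origin at the lower-left of the bounding box.
Outer rectangle: 16 × 16, A = 256 cm², y = 8 cm, Ī = 5461.333 cm⁴.
Inner void (subtracted): 14 × 14, A = 196 cm², y = 8 cm, Ī = 3201.333 cm⁴.
By symmetry the centroid is at mid-height, ȳ = 8 cm.
All pieces are centred on the centroidal x-axis, so I = ΣĪ (holes subtracted) = 2 260 cm⁴.
Repeating about the centroidal y-axis gives I_y = 2 260 cm⁴.
Polar second moment: J = I_x + I_y = 4 520 cm⁴.

J ≈ 4520.0 cm⁴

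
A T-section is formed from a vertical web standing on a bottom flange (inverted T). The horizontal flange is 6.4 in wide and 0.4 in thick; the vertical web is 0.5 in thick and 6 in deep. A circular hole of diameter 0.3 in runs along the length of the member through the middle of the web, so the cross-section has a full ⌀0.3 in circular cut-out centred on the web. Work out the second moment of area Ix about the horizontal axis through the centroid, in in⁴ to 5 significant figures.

Ix ≈ 23.023 in⁴

Break the section into simple shapes (no overlaps), measuring from the bottom-left corner of the bounding box.
Flange: 6.4 × 0.4, A = 2.56 in², y = 0.2 in, Ī = 0.03413333 in⁴.
Web: 0.5 × 6, A = 3 in², y = 3.4 in, Ī = 9 in⁴.
Hole (subtracted): ⌀0.3, A = 0.07068583 in², y = 3.4 in, Ī = 0.0003976078 in⁴.
Centroid: ȳ = ΣA·y / ΣA = 1.907646 in.
Transfer each piece to the horizontal axis through the centroid using Ī + A·d² with d = y − 1.907646:
  flange: d = -1.707646 in → contributes +7.499234 in⁴
  web: d = 1.492354 in → contributes +15.68136 in⁴
  hole: d = 1.492354 in → contributes −0.1578235 in⁴
Total I = 23.02277 in⁴.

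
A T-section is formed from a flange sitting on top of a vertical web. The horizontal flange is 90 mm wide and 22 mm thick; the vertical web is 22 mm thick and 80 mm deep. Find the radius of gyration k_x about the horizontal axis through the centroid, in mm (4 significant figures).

k_x ≈ 30.34 mm

Decompose the section into non-overlapping parts with the origin at the bottom-left of its bounding rectangle.
Flange: 90 × 22, A = 1 980 mm², y = 91 mm, Ī = 79 860 mm⁴.
Web: 22 × 80, A = 1 760 mm², y = 40 mm, Ī = 938 667 mm⁴.
Centroid: ȳ = ΣA·y / ΣA = 67 mm.
Transfer each piece to the horizontal axis through the centroid using Ī + A·d² with d = y − 67:
  flange: d = 24 mm → contributes +1 220 340 mm⁴
  web: d = -27 mm → contributes +2 221 707 mm⁴
Total I = 3 442 047 mm⁴.
Radius of gyration: k = √(I/A) = √(3 442 047 / 3 740) = 30.337 mm.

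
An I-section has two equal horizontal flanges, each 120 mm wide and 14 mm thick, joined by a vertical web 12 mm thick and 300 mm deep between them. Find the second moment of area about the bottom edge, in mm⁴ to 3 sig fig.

I_base ≈ 2.97 × 10⁸ mm⁴

Treat the section as a set of non-overlapping primitives; coordinates are from the bounding-box lower-left.
Bottom flange: 120 × 14, A = 1 680 mm², y = 7 mm, Ī = 27 440 mm⁴.
Web: 12 × 300, A = 3 600 mm², y = 164 mm, Ī = 27 000 000 mm⁴.
Top flange: 120 × 14, A = 1 680 mm², y = 321 mm, Ī = 27 440 mm⁴.
Transfer each piece to the base of the section using Ī + A·d² with d = y − 0:
  bottom flange: d = 7 mm → contributes +109 760 mm⁴
  web: d = 164 mm → contributes +123 825 600 mm⁴
  top flange: d = 321 mm → contributes +173 136 320 mm⁴
Total I = 297 071 680 mm⁴.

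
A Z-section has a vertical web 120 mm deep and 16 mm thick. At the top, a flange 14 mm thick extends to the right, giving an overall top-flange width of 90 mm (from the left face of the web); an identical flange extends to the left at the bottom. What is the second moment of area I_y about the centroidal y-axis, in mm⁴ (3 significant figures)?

Break the section into simple shapes (no overlaps), measuring from the bottom-left corner of the bounding box.
Web: 16 × 120, A = 1 920 mm², x = 82 mm, Ī = 40 960 mm⁴.
Top flange (beyond web): 74 × 14, A = 1 036 mm², x = 127 mm, Ī = 472 761 mm⁴.
Bottom flange (beyond web): 74 × 14, A = 1 036 mm², x = 37 mm, Ī = 472 761 mm⁴.
Centroid: x̄ = ΣA·x / ΣA = 82 mm.
Transfer each piece to the centroidal y-axis using Ī + A·d² with d = x − 82:
  web: d = 0 mm → contributes +40 960 mm⁴
  top flange (beyond web): d = 45 mm → contributes +2 570 661 mm⁴
  bottom flange (beyond web): d = -45 mm → contributes +2 570 661 mm⁴
Total I = 5 182 283 mm⁴.

I_y ≈ 5.18 × 10⁶ mm⁴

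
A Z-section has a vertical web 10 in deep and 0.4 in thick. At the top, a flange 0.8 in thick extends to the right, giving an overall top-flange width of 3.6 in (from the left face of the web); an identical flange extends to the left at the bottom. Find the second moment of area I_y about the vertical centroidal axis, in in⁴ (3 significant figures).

Split into non-overlapping primitives; take the origin at the lower-left of the bounding box.
Web: 0.4 × 10, A = 4 in², x = 3.4 in, Ī = 0.053333 in⁴.
Top flange (beyond web): 3.2 × 0.8, A = 2.56 in², x = 5.2 in, Ī = 2.1845 in⁴.
Bottom flange (beyond web): 3.2 × 0.8, A = 2.56 in², x = 1.6 in, Ī = 2.1845 in⁴.
Centroid: x̄ = ΣA·x / ΣA = 3.4 in.
Transfer each piece to the vertical centroidal axis using Ī + A·d² with d = x − 3.4:
  web: d = 0 in → contributes +0.053333 in⁴
  top flange (beyond web): d = 1.8 in → contributes +10.479 in⁴
  bottom flange (beyond web): d = -1.8 in → contributes +10.479 in⁴
Total I = 21.011 in⁴.

I_y ≈ 21.0 in⁴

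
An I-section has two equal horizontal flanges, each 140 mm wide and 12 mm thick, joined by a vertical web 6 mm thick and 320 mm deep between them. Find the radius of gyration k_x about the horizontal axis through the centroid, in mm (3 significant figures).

k_x ≈ 144 mm

Break the section into simple shapes (no overlaps), measuring from the bottom-left corner of the bounding box.
Bottom flange: 140 × 12, A = 1 680 mm², y = 6 mm, Ī = 20 160 mm⁴.
Web: 6 × 320, A = 1 920 mm², y = 172 mm, Ī = 16 384 000 mm⁴.
Top flange: 140 × 12, A = 1 680 mm², y = 338 mm, Ī = 20 160 mm⁴.
By symmetry the centroid is at mid-height, ȳ = 172 mm.
Transfer each piece to the horizontal axis through the centroid using Ī + A·d² with d = y − 172:
  bottom flange: d = -166 mm → contributes +46 314 240 mm⁴
  web: d = 0 mm → contributes +16 384 000 mm⁴
  top flange: d = 166 mm → contributes +46 314 240 mm⁴
Total I = 109 012 480 mm⁴.
Radius of gyration: k = √(I/A) = √(109 012 480 / 5 280) = 143.69 mm.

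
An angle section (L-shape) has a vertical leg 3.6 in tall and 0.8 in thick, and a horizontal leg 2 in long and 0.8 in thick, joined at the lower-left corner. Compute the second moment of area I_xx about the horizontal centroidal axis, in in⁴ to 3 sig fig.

Decompose the section into non-overlapping parts with the origin at the bottom-left of its bounding rectangle.
Vertical leg: 0.8 × 3.6, A = 2.88 in², y = 1.8 in, Ī = 3.1104 in⁴.
Horizontal leg (remainder): 1.2 × 0.8, A = 0.96 in², y = 0.4 in, Ī = 0.0512 in⁴.
Centroid: ȳ = ΣA·y / ΣA = 1.45 in.
Transfer each piece to the horizontal centroidal axis using Ī + A·d² with d = y − 1.45:
  vertical leg: d = 0.35 in → contributes +3.4632 in⁴
  horizontal leg (remainder): d = -1.05 in → contributes +1.1096 in⁴
Total I = 4.5728 in⁴.

I_xx ≈ 4.57 in⁴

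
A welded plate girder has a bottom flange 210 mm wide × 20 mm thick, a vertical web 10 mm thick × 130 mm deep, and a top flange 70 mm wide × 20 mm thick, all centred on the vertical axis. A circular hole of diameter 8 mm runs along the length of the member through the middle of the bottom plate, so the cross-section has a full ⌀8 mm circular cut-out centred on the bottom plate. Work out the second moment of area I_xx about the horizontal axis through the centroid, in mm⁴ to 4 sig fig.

I_xx ≈ 2.703 × 10⁷ mm⁴

Split into non-overlapping primitives; take the origin at the lower-left of the bounding box.
Bottom plate: 210 × 20, A = 4 200 mm², y = 10 mm, Ī = 140 000 mm⁴.
Web plate: 10 × 130, A = 1 300 mm², y = 85 mm, Ī = 1 830 833 mm⁴.
Top plate: 70 × 20, A = 1 400 mm², y = 160 mm, Ī = 46666.7 mm⁴.
Hole (subtracted): ⌀8, A = 50.2655 mm², y = 10 mm, Ī = 201.062 mm⁴.
Centroid: ȳ = ΣA·y / ΣA = 54.8923 mm.
Transfer each piece to the horizontal axis through the centroid using Ī + A·d² with d = y − 54.8923:
  bottom plate: d = -44.8923 mm → contributes +8 604 320 mm⁴
  web plate: d = 30.1077 mm → contributes +3 009 253 mm⁴
  top plate: d = 105.108 mm → contributes +15 513 361 mm⁴
  hole: d = -44.8923 mm → contributes −101 502 mm⁴
Total I = 27 025 432 mm⁴.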